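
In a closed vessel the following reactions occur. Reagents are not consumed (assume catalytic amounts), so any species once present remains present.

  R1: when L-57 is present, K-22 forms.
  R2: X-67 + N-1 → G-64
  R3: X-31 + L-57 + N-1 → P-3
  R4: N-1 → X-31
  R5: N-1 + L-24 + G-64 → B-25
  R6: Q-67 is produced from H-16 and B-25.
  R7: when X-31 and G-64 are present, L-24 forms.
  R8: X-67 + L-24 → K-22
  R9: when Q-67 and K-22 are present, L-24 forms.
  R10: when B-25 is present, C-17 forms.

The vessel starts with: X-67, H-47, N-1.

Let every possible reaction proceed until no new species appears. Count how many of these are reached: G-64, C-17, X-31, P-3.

3

X-67 and N-1 present → G-64 forms (R2).
N-1 present → X-31 forms (R4).
X-31 and G-64 present → L-24 forms (R7).
N-1, L-24, and G-64 present → B-25 forms (R5).
B-25 present → C-17 forms (R10).
G-64: reached.
C-17: reached.
X-31: reached.
P-3 would need X-31, L-57, and N-1 (R3), but L-57 never forms.
Reached: G-64, C-17, and X-31 — 3 of the 4.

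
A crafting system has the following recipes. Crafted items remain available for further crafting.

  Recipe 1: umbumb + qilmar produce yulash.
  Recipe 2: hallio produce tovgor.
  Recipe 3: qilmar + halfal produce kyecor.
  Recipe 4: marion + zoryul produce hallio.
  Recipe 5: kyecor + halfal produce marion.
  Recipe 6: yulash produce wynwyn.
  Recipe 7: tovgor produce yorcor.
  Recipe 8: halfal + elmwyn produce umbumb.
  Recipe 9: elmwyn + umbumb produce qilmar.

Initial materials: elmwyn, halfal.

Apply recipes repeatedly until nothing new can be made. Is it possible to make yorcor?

yorcor would need tovgor (Recipe 7), but tovgor is never obtained.

No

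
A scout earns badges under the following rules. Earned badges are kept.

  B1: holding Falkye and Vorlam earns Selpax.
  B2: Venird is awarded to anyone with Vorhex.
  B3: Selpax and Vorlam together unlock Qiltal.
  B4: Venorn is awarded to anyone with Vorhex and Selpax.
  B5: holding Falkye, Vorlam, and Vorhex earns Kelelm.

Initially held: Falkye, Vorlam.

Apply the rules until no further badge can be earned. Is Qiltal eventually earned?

With Falkye and Vorlam, Selpax is earned (B1).
With Selpax and Vorlam, Qiltal is earned (B3).

Yes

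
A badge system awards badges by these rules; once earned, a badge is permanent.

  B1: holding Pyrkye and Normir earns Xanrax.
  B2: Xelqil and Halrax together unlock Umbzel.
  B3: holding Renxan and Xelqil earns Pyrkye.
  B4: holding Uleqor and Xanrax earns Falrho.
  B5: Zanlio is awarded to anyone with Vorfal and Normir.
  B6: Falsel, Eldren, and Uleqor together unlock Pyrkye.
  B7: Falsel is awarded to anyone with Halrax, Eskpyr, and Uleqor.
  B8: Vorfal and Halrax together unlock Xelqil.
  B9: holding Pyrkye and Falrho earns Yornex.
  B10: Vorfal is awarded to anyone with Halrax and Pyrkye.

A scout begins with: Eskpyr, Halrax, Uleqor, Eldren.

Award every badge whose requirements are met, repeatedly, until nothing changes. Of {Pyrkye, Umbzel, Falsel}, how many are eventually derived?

With Halrax, Eskpyr, and Uleqor, Falsel is earned (B7).
With Falsel, Eldren, and Uleqor, Pyrkye is earned (B6).
With Halrax and Pyrkye, Vorfal is earned (B10).
With Vorfal and Halrax, Xelqil is earned (B8).
With Xelqil and Halrax, Umbzel is earned (B2).
Pyrkye: reached.
Umbzel: reached.
Falsel: reached.
All 3 are reached.

3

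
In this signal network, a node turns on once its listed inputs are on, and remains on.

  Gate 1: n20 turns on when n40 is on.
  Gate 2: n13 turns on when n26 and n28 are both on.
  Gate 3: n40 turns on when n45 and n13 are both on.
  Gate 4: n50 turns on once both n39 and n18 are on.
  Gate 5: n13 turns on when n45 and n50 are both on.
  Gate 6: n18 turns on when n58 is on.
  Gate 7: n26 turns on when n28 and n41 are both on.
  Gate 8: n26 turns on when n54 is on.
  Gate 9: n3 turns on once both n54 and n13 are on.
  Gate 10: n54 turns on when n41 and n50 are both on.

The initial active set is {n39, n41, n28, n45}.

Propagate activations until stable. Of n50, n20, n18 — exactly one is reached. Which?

Gate 7: n28 and n41 on → n26 on.
n26 and n28 are on, so n13 turns on (Gate 2).
n45 and n13 are on, so n40 turns on (Gate 3).
Gate 1: n40 on → n20 on.
n50 would need n39 and n18 (Gate 4), but n18 never turns on. n18 would need n58 (Gate 6), but n58 never turns on.

n20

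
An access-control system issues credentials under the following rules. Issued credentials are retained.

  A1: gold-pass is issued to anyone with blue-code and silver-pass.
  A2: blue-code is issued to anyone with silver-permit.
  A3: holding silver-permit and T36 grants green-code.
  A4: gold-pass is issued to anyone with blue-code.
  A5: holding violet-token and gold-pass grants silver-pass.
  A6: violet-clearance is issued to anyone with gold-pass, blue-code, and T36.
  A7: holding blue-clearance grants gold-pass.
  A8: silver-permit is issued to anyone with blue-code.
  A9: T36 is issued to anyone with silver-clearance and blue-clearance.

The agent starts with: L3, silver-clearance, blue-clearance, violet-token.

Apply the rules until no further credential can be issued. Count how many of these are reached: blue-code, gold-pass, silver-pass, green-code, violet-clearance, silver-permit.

Holding blue-clearance grants gold-pass (A7).
Holding violet-token and gold-pass grants silver-pass (A5).
blue-code would need silver-permit (A2), but silver-permit is never granted.
gold-pass: reached.
silver-pass: reached.
green-code would need silver-permit and T36 (A3), but silver-permit is never granted.
violet-clearance would need gold-pass, blue-code, and T36 (A6), but blue-code is never granted.
silver-permit would need blue-code (A8), but blue-code is never granted.
Reached: gold-pass and silver-pass — 2 of the 6.

2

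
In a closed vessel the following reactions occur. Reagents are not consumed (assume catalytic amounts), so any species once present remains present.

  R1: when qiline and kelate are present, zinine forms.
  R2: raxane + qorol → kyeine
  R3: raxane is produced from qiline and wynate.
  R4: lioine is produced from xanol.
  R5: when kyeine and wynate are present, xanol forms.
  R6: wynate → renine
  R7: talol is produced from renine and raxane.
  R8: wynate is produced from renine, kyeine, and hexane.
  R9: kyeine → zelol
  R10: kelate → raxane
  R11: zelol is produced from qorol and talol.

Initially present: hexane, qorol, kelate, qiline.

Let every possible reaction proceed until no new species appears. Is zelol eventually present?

Yes

kelate present → raxane forms (R10).
raxane and qorol present → kyeine forms (R2).
kyeine present → zelol forms (R9).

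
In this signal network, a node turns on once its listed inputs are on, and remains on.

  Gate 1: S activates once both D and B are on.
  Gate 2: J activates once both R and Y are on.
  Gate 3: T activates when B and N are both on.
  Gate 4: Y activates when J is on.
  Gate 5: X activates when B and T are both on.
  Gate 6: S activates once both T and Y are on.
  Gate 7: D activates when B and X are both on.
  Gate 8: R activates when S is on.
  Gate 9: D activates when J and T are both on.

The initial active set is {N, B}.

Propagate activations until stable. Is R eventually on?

B and N are on, so T activates (Gate 3).
B and T are on, so X activates (Gate 5).
Gate 7: B and X on → D on.
D and B are on, so S activates (Gate 1).
S is on, so R activates (Gate 8).

Yes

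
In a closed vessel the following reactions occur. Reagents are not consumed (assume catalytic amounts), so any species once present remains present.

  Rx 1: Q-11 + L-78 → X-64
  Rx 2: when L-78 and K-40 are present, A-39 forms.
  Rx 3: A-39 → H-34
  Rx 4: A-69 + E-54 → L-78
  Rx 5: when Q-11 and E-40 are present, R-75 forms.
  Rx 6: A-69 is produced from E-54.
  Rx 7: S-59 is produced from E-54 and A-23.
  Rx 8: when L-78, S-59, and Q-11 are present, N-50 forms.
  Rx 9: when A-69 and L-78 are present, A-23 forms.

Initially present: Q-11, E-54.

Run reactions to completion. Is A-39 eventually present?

A-39 would need L-78 and K-40 (Rx 2), but K-40 never forms.

No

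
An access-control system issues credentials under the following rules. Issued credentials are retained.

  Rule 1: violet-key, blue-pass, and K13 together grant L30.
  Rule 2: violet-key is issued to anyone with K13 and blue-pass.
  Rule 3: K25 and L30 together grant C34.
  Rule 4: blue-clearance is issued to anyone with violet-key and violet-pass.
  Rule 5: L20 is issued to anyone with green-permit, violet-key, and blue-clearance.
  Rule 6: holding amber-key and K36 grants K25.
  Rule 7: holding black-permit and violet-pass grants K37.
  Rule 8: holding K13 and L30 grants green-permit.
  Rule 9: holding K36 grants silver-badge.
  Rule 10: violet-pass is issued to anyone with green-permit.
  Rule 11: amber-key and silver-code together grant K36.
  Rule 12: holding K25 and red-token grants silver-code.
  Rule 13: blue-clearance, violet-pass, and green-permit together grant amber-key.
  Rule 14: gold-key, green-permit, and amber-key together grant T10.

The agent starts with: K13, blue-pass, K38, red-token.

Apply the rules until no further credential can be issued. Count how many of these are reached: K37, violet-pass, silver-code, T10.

Holding K13 and blue-pass grants violet-key (Rule 2).
Holding violet-key, blue-pass, and K13 grants L30 (Rule 1).
Holding K13 and L30 grants green-permit (Rule 8).
Holding green-permit grants violet-pass (Rule 10).
K37 would need black-permit and violet-pass (Rule 7), but black-permit is never granted.
violet-pass: reached.
silver-code would need K25 and red-token (Rule 12), but K25 is never granted.
T10 would need gold-key, green-permit, and amber-key (Rule 14), but gold-key is never granted.
Reached: violet-pass — 1 of the 4.

1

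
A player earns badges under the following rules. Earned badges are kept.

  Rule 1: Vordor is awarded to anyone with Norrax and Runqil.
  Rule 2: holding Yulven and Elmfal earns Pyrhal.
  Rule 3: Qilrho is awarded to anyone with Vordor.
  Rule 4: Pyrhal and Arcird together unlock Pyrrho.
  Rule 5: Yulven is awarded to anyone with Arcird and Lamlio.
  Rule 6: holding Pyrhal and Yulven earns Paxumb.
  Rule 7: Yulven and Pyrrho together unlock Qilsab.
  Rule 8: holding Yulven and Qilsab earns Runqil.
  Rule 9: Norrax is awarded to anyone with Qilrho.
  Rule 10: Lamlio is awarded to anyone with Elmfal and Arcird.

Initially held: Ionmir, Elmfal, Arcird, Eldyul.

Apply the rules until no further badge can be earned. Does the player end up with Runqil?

Yes

With Elmfal and Arcird, Lamlio is earned (Rule 10).
With Arcird and Lamlio, Yulven is earned (Rule 5).
With Yulven and Elmfal, Pyrhal is earned (Rule 2).
With Pyrhal and Arcird, Pyrrho is earned (Rule 4).
With Yulven and Pyrrho, Qilsab is earned (Rule 7).
With Yulven and Qilsab, Runqil is earned (Rule 8).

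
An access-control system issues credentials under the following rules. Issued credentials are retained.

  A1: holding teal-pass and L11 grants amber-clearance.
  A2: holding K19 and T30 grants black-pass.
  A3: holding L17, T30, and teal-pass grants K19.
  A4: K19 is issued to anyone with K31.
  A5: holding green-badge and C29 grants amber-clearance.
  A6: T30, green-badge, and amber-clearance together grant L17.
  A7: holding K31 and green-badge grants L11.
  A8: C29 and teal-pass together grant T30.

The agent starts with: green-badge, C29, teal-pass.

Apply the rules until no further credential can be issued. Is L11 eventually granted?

No

L11 would need K31 and green-badge (A7), but K31 is never granted.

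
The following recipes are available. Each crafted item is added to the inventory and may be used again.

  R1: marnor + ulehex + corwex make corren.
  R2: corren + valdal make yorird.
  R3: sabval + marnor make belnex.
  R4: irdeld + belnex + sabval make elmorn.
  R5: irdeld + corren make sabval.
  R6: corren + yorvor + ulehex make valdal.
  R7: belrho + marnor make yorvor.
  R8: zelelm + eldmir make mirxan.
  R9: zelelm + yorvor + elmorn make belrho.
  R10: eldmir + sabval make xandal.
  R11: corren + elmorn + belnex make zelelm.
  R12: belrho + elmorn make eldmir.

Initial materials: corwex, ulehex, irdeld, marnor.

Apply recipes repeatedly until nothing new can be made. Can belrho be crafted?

belrho would need zelelm, yorvor, and elmorn (R9), but yorvor is never obtained.

No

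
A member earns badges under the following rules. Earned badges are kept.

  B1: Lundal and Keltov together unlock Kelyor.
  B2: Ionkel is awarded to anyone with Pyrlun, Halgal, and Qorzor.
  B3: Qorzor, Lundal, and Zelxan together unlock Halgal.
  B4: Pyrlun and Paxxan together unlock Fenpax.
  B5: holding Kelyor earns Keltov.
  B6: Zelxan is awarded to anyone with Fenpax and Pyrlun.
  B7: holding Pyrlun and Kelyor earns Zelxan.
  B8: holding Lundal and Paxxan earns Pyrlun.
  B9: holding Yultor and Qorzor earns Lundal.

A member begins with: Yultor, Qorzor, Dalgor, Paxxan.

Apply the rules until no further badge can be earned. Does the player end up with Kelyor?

Kelyor would need Lundal and Keltov (B1), but Keltov is never earned.

No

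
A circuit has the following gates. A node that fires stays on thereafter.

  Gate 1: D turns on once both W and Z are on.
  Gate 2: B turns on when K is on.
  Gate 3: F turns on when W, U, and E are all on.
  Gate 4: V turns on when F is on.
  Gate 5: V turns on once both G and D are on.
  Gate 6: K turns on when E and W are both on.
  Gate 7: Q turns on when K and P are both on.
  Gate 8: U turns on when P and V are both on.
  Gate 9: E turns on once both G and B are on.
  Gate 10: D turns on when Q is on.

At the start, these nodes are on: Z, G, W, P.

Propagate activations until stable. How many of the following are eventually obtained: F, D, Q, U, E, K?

2

W and Z are on, so D turns on (Gate 1).
G and D are on, so V turns on (Gate 5).
Gate 8: P and V on → U on.
F would need W, U, and E (Gate 3), but E never turns on.
D: reached.
Q would need K and P (Gate 7), but K never turns on.
U: reached.
E would need G and B (Gate 9), but B never turns on.
K would need E and W (Gate 6), but E never turns on.
Reached: D and U — 2 of the 6.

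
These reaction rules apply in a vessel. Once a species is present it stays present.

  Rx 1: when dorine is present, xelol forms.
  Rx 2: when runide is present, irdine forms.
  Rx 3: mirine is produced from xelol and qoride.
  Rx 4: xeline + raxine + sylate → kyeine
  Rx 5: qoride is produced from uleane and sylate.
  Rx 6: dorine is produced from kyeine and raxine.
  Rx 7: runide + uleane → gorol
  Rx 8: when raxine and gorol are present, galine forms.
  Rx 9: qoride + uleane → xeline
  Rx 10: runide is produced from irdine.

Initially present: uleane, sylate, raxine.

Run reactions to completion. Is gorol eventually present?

gorol would need runide and uleane (Rx 7), but runide never forms.

No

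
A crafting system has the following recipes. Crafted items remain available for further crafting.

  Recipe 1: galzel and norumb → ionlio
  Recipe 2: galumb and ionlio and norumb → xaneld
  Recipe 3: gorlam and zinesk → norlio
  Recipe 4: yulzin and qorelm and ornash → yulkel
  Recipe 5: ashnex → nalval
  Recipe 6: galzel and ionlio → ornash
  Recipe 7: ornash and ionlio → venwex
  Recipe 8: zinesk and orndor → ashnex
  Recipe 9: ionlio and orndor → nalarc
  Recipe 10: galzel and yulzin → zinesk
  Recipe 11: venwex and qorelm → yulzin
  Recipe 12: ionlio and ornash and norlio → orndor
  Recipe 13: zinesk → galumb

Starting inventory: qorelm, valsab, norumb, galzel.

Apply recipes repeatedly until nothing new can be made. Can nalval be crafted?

nalval would need ashnex (Recipe 5), but ashnex is never obtained.

No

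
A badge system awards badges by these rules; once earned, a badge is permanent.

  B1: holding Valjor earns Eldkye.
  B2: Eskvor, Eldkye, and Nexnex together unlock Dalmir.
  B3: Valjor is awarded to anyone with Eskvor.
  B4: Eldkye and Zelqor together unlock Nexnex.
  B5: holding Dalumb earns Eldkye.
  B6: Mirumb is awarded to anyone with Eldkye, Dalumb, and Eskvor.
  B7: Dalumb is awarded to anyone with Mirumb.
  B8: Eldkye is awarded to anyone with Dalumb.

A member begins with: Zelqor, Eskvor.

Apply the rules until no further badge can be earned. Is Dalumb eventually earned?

No

Dalumb would need Mirumb (B7), but Mirumb is never earned.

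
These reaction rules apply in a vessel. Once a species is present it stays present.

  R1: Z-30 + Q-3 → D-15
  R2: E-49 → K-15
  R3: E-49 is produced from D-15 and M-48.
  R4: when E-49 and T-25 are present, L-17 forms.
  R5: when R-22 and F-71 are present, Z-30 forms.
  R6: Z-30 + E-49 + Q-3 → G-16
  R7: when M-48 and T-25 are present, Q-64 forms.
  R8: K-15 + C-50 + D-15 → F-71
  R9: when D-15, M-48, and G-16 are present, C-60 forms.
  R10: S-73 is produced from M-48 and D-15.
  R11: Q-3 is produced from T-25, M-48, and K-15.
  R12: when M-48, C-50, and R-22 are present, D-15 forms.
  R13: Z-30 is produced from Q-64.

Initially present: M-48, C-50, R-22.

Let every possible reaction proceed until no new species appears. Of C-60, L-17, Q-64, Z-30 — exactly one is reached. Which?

M-48, C-50, and R-22 present → D-15 forms (R12).
D-15 and M-48 present → E-49 forms (R3).
E-49 present → K-15 forms (R2).
K-15, C-50, and D-15 present → F-71 forms (R8).
R-22 and F-71 present → Z-30 forms (R5).
C-60 would need D-15, M-48, and G-16 (R9), but G-16 never forms. L-17 would need E-49 and T-25 (R4), but T-25 never forms. Q-64 would need M-48 and T-25 (R7), but T-25 never forms.

Z-30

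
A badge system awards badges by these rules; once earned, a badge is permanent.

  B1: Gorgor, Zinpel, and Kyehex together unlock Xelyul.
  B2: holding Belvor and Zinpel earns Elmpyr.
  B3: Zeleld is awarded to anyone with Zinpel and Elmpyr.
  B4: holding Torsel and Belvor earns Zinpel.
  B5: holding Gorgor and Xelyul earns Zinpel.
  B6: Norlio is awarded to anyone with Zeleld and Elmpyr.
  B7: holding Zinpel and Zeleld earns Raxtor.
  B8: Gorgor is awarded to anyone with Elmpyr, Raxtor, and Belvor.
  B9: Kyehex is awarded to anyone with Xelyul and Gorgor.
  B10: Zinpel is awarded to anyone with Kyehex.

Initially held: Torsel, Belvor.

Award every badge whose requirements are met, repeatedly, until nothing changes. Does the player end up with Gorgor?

With Torsel and Belvor, Zinpel is earned (B4).
With Belvor and Zinpel, Elmpyr is earned (B2).
With Zinpel and Elmpyr, Zeleld is earned (B3).
With Zinpel and Zeleld, Raxtor is earned (B7).
With Elmpyr, Raxtor, and Belvor, Gorgor is earned (B8).

Yes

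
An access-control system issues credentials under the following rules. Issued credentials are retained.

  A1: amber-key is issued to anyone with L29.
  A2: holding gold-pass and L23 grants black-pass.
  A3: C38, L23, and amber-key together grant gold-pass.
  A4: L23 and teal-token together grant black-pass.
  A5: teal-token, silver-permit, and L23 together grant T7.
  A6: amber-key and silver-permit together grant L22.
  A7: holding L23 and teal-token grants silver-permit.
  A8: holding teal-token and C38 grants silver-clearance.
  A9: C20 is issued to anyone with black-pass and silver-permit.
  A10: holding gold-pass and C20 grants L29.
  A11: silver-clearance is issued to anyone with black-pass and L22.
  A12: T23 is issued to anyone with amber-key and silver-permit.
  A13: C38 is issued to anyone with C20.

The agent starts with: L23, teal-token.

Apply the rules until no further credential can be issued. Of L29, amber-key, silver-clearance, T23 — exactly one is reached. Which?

Holding L23 and teal-token grants black-pass (A4).
Holding L23 and teal-token grants silver-permit (A7).
Holding black-pass and silver-permit grants C20 (A9).
Holding C20 grants C38 (A13).
Holding teal-token and C38 grants silver-clearance (A8).
amber-key would need L29 (A1), but L29 is never granted. L29 would need gold-pass and C20 (A10), but gold-pass is never granted. T23 would need amber-key and silver-permit (A12), but amber-key is never granted.

silver-clearance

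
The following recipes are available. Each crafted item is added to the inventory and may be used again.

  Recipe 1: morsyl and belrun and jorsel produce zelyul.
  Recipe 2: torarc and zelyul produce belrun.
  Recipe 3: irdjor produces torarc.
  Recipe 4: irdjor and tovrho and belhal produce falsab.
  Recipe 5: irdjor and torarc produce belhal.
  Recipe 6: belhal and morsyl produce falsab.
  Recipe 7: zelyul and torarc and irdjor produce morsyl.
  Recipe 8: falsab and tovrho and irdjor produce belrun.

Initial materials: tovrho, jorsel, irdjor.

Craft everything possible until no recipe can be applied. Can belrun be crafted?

Yes

Using Recipe 3, irdjor makes torarc.
irdjor and torarc → belhal (Recipe 5).
irdjor and tovrho and belhal → falsab (Recipe 4).
falsab and tovrho and irdjor → belrun (Recipe 8).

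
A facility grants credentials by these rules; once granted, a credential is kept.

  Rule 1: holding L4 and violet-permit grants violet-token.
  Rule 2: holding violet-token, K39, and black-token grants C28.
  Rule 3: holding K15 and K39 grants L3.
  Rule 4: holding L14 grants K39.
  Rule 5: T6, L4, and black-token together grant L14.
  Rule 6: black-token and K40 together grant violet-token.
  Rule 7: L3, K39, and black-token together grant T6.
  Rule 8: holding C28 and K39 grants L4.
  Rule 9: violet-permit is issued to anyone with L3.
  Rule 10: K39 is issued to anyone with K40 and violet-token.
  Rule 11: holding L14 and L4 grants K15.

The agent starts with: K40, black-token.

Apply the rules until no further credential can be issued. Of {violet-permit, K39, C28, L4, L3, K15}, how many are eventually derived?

3

Holding black-token and K40 grants violet-token (Rule 6).
Holding K40 and violet-token grants K39 (Rule 10).
Holding violet-token, K39, and black-token grants C28 (Rule 2).
Holding C28 and K39 grants L4 (Rule 8).
violet-permit would need L3 (Rule 9), but L3 is never granted.
K39: reached.
C28: reached.
L4: reached.
L3 would need K15 and K39 (Rule 3), but K15 is never granted.
K15 would need L14 and L4 (Rule 11), but L14 is never granted.
Reached: K39, C28, and L4 — 3 of the 6.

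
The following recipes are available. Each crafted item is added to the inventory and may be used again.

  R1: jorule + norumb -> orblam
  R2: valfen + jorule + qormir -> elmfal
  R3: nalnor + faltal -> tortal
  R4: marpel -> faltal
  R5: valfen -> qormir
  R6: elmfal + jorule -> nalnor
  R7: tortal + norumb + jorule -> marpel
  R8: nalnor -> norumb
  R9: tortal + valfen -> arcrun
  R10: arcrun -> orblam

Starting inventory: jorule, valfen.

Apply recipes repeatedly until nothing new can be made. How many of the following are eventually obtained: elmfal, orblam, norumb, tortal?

Using R5, valfen makes qormir.
valfen + jorule + qormir -> elmfal (R2).
Using R6, elmfal and jorule make nalnor.
Using R8, nalnor makes norumb.
jorule + norumb -> orblam (R1).
elmfal: reached.
orblam: reached.
norumb: reached.
tortal would need nalnor and faltal (R3), but faltal is never obtained.
Reached: elmfal, orblam, and norumb — 3 of the 4.

3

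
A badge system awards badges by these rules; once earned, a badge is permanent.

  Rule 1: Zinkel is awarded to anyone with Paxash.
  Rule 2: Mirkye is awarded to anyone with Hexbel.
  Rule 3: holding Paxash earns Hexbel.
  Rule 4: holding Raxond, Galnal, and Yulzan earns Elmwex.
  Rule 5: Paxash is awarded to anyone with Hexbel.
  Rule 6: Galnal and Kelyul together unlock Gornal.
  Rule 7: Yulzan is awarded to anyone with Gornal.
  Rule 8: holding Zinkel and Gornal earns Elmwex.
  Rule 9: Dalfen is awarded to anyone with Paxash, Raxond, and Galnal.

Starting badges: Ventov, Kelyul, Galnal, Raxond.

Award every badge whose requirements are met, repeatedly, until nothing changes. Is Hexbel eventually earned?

Hexbel would need Paxash (Rule 3), but Paxash is never earned.

No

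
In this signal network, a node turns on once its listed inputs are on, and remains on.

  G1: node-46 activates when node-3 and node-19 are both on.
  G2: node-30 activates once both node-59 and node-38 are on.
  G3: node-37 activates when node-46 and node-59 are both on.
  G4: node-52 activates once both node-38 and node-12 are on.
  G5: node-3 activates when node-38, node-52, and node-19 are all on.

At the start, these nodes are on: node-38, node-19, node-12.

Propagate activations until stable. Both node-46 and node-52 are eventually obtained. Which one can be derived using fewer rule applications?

node-52

node-52: node-38 and node-12 are on, so node-52 activates (G4). [1 rule application]
node-46: G4: node-38 and node-12 on → node-52 on. G5: node-38, node-52, and node-19 on → node-3 on. G1: node-3 and node-19 on → node-46 on. [3 rule applications]
node-52 needs fewer.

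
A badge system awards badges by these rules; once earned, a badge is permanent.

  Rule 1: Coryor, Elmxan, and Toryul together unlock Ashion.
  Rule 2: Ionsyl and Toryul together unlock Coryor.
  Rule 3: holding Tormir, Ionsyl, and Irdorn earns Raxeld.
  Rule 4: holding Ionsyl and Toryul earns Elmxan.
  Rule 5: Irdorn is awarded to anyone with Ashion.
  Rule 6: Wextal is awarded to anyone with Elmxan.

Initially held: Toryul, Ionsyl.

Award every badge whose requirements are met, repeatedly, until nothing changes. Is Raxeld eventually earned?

No

Raxeld would need Tormir, Ionsyl, and Irdorn (Rule 3), but Tormir is never earned.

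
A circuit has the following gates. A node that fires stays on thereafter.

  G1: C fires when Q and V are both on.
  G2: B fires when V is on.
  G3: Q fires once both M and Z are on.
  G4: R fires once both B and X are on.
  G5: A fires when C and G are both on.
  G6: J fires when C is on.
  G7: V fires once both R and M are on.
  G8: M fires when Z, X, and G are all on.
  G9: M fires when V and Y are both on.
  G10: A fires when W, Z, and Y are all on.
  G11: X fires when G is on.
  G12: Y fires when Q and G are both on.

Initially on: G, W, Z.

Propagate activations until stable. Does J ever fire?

No

J would need C (G6), but C never turns on.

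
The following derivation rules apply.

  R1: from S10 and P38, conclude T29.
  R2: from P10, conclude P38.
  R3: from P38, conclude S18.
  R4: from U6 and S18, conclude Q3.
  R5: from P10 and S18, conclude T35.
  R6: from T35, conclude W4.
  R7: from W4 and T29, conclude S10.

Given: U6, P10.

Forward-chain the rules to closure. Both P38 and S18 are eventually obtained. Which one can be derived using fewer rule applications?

P38

P38: From P10, R2 gives P38. [1 rule application]
S18: P10 holds, so P38 follows (R2). P38 holds, so S18 follows (R3). [2 rule applications]
P38 needs fewer.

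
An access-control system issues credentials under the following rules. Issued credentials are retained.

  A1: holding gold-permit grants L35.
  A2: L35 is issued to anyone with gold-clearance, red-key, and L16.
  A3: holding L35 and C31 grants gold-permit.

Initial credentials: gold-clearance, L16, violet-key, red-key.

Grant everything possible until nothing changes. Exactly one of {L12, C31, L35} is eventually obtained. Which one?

L35

Holding gold-clearance, red-key, and L16 grants L35 (A2).
No rule produces C31, and it is not given. No rule produces L12, and it is not given.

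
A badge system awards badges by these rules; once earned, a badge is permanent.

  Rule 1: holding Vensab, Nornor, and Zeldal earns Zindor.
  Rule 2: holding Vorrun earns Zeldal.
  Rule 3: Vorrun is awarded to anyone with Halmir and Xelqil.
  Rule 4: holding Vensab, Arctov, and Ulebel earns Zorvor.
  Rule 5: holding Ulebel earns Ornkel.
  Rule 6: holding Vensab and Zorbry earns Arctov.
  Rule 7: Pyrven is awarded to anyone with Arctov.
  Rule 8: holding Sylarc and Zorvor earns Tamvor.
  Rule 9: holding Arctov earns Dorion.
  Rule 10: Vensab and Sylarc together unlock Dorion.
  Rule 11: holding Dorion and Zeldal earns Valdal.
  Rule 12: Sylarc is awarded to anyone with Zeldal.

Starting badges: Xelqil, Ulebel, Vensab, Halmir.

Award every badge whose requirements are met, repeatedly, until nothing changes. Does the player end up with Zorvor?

No

Zorvor would need Vensab, Arctov, and Ulebel (Rule 4), but Arctov is never earned.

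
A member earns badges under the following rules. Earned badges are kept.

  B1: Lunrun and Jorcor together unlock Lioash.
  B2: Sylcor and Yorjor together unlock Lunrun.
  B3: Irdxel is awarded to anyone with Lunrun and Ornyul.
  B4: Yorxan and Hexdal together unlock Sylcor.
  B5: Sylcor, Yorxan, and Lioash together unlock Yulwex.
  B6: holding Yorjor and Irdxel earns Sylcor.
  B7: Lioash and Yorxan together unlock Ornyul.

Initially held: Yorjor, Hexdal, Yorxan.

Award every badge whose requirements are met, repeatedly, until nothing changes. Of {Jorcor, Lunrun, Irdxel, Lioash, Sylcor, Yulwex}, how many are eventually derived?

With Yorxan and Hexdal, Sylcor is earned (B4).
With Sylcor and Yorjor, Lunrun is earned (B2).
No rule produces Jorcor, and it is not given.
Lunrun: reached.
Irdxel would need Lunrun and Ornyul (B3), but Ornyul is never earned.
Lioash would need Lunrun and Jorcor (B1), but Jorcor is never earned.
Sylcor: reached.
Yulwex would need Sylcor, Yorxan, and Lioash (B5), but Lioash is never earned.
Reached: Lunrun and Sylcor — 2 of the 6.

2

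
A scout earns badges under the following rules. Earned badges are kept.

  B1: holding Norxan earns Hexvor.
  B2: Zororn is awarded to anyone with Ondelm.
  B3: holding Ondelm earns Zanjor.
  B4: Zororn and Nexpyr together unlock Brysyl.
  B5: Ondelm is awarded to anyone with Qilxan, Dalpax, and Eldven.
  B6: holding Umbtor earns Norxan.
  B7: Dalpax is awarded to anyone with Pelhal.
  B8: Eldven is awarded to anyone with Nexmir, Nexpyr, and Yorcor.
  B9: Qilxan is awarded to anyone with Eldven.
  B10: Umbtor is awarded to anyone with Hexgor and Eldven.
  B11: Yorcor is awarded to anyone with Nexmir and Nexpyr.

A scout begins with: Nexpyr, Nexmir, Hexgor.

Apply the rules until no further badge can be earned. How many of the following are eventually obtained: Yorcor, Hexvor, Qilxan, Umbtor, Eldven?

With Nexmir and Nexpyr, Yorcor is earned (B11).
With Nexmir, Nexpyr, and Yorcor, Eldven is earned (B8).
With Eldven, Qilxan is earned (B9).
With Hexgor and Eldven, Umbtor is earned (B10).
With Umbtor, Norxan is earned (B6).
With Norxan, Hexvor is earned (B1).
Yorcor: reached.
Hexvor: reached.
Qilxan: reached.
Umbtor: reached.
Eldven: reached.
All 5 are reached.

5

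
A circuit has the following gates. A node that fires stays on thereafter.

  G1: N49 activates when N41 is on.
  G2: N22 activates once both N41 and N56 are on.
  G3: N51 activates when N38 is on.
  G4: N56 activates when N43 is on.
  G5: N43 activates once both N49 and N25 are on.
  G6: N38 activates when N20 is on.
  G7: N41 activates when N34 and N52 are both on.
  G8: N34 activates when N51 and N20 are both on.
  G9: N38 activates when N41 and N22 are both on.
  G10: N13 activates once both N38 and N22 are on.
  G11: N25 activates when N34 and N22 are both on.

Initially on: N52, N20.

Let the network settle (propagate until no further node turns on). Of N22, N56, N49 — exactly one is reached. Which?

G6: N20 on → N38 on.
N38 is on, so N51 activates (G3).
G8: N51 and N20 on → N34 on.
N34 and N52 are on, so N41 activates (G7).
G1: N41 on → N49 on.
N22 would need N41 and N56 (G2), but N56 never turns on. N56 would need N43 (G4), but N43 never turns on.

N49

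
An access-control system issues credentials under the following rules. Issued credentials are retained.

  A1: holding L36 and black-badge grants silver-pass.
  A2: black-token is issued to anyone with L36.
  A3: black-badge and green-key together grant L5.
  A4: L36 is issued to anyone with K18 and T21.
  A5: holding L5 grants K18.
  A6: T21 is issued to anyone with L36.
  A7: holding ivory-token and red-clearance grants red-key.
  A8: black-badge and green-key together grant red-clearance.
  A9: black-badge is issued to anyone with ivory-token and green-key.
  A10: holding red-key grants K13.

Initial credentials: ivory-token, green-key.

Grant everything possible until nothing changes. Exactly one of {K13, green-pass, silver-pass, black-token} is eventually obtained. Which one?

Holding ivory-token and green-key grants black-badge (A9).
Holding black-badge and green-key grants red-clearance (A8).
Holding ivory-token and red-clearance grants red-key (A7).
Holding red-key grants K13 (A10).
No rule produces green-pass, and it is not given. silver-pass would need L36 and black-badge (A1), but L36 is never granted. black-token would need L36 (A2), but L36 is never granted.

K13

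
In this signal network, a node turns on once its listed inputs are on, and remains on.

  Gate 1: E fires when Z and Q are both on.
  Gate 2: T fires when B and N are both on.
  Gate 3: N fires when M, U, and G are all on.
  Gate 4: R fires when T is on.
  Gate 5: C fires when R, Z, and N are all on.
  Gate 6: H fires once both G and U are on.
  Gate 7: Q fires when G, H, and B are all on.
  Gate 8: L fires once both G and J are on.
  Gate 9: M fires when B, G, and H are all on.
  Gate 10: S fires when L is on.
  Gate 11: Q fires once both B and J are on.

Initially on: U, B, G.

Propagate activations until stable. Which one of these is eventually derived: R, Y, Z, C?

Gate 6: G and U on → H on.
Gate 9: B, G, and H on → M on.
Gate 3: M, U, and G on → N on.
B and N are on, so T fires (Gate 2).
T is on, so R fires (Gate 4).
C would need R, Z, and N (Gate 5), but Z never turns on. No rule produces Z, and it is not given. No rule produces Y, and it is not given.

R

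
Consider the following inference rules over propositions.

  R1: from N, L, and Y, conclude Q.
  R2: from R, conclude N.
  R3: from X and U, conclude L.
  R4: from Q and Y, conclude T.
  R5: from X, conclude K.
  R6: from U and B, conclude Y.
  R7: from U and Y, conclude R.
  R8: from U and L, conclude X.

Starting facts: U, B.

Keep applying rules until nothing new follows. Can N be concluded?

Yes

From U and B, R6 gives Y.
U and Y hold, so R follows (R7).
R holds, so N follows (R2).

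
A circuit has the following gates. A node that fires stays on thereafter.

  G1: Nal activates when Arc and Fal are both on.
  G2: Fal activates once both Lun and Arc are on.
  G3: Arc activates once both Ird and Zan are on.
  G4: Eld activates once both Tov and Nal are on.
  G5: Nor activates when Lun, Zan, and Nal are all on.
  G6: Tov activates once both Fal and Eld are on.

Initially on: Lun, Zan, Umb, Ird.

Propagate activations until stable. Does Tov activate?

No

Tov would need Fal and Eld (G6), but Eld never turns on.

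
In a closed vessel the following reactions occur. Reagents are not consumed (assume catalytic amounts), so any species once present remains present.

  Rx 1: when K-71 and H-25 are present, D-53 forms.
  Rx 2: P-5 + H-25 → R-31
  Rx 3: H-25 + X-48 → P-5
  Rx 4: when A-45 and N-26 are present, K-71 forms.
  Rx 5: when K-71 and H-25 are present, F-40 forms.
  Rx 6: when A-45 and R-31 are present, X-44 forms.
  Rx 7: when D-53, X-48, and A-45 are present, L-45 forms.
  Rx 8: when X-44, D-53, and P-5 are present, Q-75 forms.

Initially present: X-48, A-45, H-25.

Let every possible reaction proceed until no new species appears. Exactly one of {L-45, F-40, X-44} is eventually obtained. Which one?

H-25 and X-48 present → P-5 forms (Rx 3).
P-5 and H-25 present → R-31 forms (Rx 2).
A-45 and R-31 present → X-44 forms (Rx 6).
L-45 would need D-53, X-48, and A-45 (Rx 7), but D-53 never forms. F-40 would need K-71 and H-25 (Rx 5), but K-71 never forms.

X-44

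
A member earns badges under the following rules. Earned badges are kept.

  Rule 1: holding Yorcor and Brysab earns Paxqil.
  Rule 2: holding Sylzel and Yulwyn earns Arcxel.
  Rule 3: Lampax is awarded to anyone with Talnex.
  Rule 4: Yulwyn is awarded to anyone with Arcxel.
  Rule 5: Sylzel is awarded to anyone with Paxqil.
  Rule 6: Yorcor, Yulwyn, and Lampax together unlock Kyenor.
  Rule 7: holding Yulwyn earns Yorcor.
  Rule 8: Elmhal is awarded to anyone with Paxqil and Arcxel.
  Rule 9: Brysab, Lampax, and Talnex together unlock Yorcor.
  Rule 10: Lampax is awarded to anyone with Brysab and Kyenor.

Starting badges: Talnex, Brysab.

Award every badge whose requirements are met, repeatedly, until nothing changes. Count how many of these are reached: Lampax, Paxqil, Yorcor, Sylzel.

4

With Talnex, Lampax is earned (Rule 3).
With Brysab, Lampax, and Talnex, Yorcor is earned (Rule 9).
With Yorcor and Brysab, Paxqil is earned (Rule 1).
With Paxqil, Sylzel is earned (Rule 5).
Lampax: reached.
Paxqil: reached.
Yorcor: reached.
Sylzel: reached.
All 4 are reached.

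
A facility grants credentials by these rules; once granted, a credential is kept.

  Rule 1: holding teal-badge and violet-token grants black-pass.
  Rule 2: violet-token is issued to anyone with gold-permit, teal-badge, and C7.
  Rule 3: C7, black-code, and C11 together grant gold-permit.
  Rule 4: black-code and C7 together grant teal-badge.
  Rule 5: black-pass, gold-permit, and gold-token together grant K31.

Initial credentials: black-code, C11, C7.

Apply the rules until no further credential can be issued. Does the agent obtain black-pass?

Yes

Holding black-code and C7 grants teal-badge (Rule 4).
Holding C7, black-code, and C11 grants gold-permit (Rule 3).
Holding gold-permit, teal-badge, and C7 grants violet-token (Rule 2).
Holding teal-badge and violet-token grants black-pass (Rule 1).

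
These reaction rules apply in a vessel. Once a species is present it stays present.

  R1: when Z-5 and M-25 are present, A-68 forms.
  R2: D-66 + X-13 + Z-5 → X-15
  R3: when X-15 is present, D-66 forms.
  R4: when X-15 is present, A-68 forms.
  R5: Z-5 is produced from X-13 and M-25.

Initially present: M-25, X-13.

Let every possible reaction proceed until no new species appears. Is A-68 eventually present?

Yes

X-13 and M-25 present → Z-5 forms (R5).
Z-5 and M-25 present → A-68 forms (R1).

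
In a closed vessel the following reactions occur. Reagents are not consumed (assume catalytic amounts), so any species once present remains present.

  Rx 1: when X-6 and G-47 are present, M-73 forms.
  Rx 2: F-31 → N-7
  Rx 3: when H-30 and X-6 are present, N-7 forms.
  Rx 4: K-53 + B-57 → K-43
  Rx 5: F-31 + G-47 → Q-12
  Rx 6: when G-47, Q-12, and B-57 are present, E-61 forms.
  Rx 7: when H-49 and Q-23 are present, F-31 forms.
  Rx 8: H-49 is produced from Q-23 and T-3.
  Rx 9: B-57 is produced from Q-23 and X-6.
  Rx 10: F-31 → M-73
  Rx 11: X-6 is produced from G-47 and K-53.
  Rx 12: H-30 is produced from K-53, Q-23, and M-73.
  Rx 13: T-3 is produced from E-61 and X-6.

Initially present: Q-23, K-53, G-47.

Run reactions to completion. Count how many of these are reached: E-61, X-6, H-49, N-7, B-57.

G-47 and K-53 present → X-6 forms (Rx 11).
Q-23 and X-6 present → B-57 forms (Rx 9).
X-6 and G-47 present → M-73 forms (Rx 1).
K-53, Q-23, and M-73 present → H-30 forms (Rx 12).
H-30 and X-6 present → N-7 forms (Rx 3).
E-61 would need G-47, Q-12, and B-57 (Rx 6), but Q-12 never forms.
X-6: reached.
H-49 would need Q-23 and T-3 (Rx 8), but T-3 never forms.
N-7: reached.
B-57: reached.
Reached: X-6, N-7, and B-57 — 3 of the 5.

3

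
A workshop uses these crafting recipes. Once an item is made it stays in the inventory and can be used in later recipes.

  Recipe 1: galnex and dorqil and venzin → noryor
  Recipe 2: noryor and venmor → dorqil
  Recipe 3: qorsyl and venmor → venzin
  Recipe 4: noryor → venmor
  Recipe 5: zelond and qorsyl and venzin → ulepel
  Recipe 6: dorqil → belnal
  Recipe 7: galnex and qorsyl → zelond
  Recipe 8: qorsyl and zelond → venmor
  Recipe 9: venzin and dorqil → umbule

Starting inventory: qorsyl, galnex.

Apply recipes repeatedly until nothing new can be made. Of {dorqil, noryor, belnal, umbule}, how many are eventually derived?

0

dorqil would need noryor and venmor (Recipe 2), but noryor is never obtained.
noryor would need galnex, dorqil, and venzin (Recipe 1), but dorqil is never obtained.
belnal would need dorqil (Recipe 6), but dorqil is never obtained.
umbule would need venzin and dorqil (Recipe 9), but dorqil is never obtained.
None of the 4 are reached.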